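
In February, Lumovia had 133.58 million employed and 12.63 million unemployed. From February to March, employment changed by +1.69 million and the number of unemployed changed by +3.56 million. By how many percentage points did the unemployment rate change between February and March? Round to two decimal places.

The unemployment rate changed by +2.05 percentage points.

February: labor force = 133.58 + 12.63 = 146.21; u = 12.63/146.21 = 8.64%.
March: labor force = 135.27 + 16.19 = 151.46; u = 16.19/151.46 = 10.69%.
Change = 10.69% − 8.64% = +2.05 pp.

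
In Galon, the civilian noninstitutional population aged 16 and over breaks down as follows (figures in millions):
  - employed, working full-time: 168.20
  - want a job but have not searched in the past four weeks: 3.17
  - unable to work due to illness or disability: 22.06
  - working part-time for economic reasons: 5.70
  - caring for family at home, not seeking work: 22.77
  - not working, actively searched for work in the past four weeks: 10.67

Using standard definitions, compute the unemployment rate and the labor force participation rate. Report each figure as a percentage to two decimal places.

Employed = 168.20 + 5.70 = 173.90 million (anyone who worked, including part-time for economic reasons, counts as employed).
Unemployed = 10.67 million.
Labor force = 173.90 + 10.67 = 184.57 million.
Not in labor force = 3.17 + 22.06 + 22.77 = 48.00 million (those not working and not actively searching are outside the labor force — including those who want a job but have given up searching).
Civilian working-age population = 184.57 + 48.00 = 232.57 million.
Unemployment rate = 10.67 / 184.57 = 5.78%.
Labor force participation rate = 184.57 / 232.57 = 79.36%.

Unemployment rate ≈ 5.78%; labor force participation rate ≈ 79.36%.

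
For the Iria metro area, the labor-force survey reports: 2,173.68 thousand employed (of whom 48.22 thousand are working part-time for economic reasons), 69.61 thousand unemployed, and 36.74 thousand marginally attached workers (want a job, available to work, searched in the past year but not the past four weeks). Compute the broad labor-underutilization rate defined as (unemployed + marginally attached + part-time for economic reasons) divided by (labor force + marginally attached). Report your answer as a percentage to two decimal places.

Labor force = 2,173.68 + 69.61 = 2,243.29 thousand.
Numerator = 69.61 + 36.74 + 48.22 = 154.57 thousand.
Denominator = 2,243.29 + 36.74 = 2,280.03 thousand.
Broad rate = 154.57 / 2,280.03 = 6.78%.

Broad underutilization rate ≈ 6.78%.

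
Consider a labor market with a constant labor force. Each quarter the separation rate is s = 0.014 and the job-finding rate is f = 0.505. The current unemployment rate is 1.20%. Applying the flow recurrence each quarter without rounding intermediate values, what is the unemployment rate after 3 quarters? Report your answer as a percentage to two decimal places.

With a fixed labor force, u_{t+1} = u_t + s·(1−u_t) − f·u_t = u_t·(1−s−f) + s.
Here 1−s−f = 0.481 and s = 0.014.
u_1 = 0.012000 × 0.481 + 0.014 = 0.019772.
u_2 = 0.019772 × 0.481 + 0.014 = 0.023510.
u_3 = 0.023510 × 0.481 + 0.014 = 0.025308.

Unemployment rate after three quarters ≈ 2.53%.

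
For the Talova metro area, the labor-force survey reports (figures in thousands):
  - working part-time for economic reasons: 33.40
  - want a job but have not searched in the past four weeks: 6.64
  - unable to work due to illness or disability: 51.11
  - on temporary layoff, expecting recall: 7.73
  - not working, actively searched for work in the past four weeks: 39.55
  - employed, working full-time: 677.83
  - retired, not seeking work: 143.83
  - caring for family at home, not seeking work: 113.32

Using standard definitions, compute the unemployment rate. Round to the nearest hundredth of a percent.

Unemployment rate ≈ 6.23%.

Employed = 33.40 + 677.83 = 711.23 thousand (anyone who worked, including part-time for economic reasons, counts as employed).
Unemployed = 7.73 + 39.55 = 47.28 thousand (jobless and actively searching, or on temporary layoff).
Labor force = 711.23 + 47.28 = 758.51 thousand.
Unemployment rate = 47.28 / 758.51 = 6.23%.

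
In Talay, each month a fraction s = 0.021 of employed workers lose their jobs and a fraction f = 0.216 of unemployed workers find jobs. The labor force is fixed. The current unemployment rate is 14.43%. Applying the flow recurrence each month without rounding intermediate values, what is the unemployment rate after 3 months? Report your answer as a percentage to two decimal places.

Unemployment rate after three months ≈ 11.33%.

With a fixed labor force, u_{t+1} = u_t + s·(1−u_t) − f·u_t = u_t·(1−s−f) + s.
Here 1−s−f = 0.763 and s = 0.021.
u_1 = 0.144300 × 0.763 + 0.021 = 0.131101.
u_2 = 0.131101 × 0.763 + 0.021 = 0.121030.
u_3 = 0.121030 × 0.763 + 0.021 = 0.113346.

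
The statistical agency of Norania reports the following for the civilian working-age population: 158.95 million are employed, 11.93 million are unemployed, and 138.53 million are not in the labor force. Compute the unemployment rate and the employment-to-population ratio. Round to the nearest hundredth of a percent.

Labor force = employed + unemployed = 158.95 + 11.93 = 170.88 million.
Working-age population = 170.88 + 138.53 = 309.41 million.
Unemployment rate = 11.93 / 170.88 = 6.98%.
Employment-population ratio = 158.95 / 309.41 = 51.37%.

Unemployment rate ≈ 6.98%; employment-population ratio ≈ 51.37%.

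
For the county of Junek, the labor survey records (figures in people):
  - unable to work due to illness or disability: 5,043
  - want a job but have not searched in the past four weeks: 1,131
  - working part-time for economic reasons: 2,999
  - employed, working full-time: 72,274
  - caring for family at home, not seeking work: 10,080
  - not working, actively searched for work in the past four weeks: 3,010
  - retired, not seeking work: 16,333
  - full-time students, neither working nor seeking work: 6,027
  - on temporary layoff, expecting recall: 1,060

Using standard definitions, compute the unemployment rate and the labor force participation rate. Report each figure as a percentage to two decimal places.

Unemployment rate ≈ 5.13%; labor force participation rate ≈ 67.26%.

Employed = 2,999 + 72,274 = 75,273 (anyone who worked, including part-time for economic reasons, counts as employed).
Unemployed = 3,010 + 1,060 = 4,070 (jobless and actively searching, or on temporary layoff).
Labor force = 75,273 + 4,070 = 79,343.
Not in labor force = 5,043 + 1,131 + 10,080 + 16,333 + 6,027 = 38,614 (those not working and not actively searching are outside the labor force — including those who want a job but have given up searching).
Civilian working-age population = 79,343 + 38,614 = 117,957.
Unemployment rate = 4,070 / 79,343 = 5.13%.
Labor force participation rate = 79,343 / 117,957 = 67.26%.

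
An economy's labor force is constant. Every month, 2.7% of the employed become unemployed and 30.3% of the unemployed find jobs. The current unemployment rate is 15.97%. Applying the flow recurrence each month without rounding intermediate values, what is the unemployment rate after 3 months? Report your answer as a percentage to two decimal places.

Unemployment rate after three months ≈ 10.52%.

With a fixed labor force, u_{t+1} = u_t + s·(1−u_t) − f·u_t = u_t·(1−s−f) + s.
Here 1−s−f = 0.670 and s = 0.027.
u_1 = 0.159700 × 0.670 + 0.027 = 0.133999.
u_2 = 0.133999 × 0.670 + 0.027 = 0.116779.
u_3 = 0.116779 × 0.670 + 0.027 = 0.105242.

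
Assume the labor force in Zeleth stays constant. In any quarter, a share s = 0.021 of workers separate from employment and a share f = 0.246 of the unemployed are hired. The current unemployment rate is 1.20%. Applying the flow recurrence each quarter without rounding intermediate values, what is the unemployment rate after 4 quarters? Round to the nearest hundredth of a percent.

Unemployment rate after four quarters ≈ 5.94%.

With a fixed labor force, u_{t+1} = u_t + s·(1−u_t) − f·u_t = u_t·(1−s−f) + s.
Here 1−s−f = 0.733 and s = 0.021.
u_1 = 0.012000 × 0.733 + 0.021 = 0.029796.
u_2 = 0.029796 × 0.733 + 0.021 = 0.042840.
u_3 = 0.042840 × 0.733 + 0.021 = 0.052402.
u_4 = 0.052402 × 0.733 + 0.021 = 0.059411.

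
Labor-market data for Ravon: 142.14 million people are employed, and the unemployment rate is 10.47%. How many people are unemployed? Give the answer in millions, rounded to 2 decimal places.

Let U be the number unemployed. The labor force is E + U, and U/(E+U) = 0.1047.
So U = 0.1047 × 142.14 / (1 − 0.1047) = 14.8821 / 0.8953 ≈ 16.62 million.

About 16.62 million are unemployed.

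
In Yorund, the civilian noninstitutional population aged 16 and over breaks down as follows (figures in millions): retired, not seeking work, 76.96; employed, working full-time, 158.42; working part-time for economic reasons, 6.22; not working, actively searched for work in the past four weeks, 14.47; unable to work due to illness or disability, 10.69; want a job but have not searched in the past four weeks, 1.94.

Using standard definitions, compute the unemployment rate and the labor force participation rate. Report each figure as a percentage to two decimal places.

Employed = 158.42 + 6.22 = 164.64 million (anyone who worked, including part-time for economic reasons, counts as employed).
Unemployed = 14.47 million.
Labor force = 164.64 + 14.47 = 179.11 million.
Not in labor force = 76.96 + 10.69 + 1.94 = 89.59 million (those not working and not actively searching are outside the labor force — including those who want a job but have given up searching).
Civilian working-age population = 179.11 + 89.59 = 268.70 million.
Unemployment rate = 14.47 / 179.11 = 8.08%.
Labor force participation rate = 179.11 / 268.70 = 66.66%.

Unemployment rate ≈ 8.08%; labor force participation rate ≈ 66.66%.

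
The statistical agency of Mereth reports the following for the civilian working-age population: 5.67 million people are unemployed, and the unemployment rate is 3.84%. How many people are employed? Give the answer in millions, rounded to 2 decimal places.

Labor force = U / u = 5.67 / 0.0384 ≈ 147.66 million.
Employed = labor force − unemployed = 147.66 − 5.67 = 141.99 million.

About 141.99 million are employed.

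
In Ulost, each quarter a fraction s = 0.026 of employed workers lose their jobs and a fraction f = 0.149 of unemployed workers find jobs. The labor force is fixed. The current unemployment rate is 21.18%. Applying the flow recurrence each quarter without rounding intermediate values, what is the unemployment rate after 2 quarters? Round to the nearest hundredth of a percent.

Unemployment rate after two quarters ≈ 19.16%.

With a fixed labor force, u_{t+1} = u_t + s·(1−u_t) − f·u_t = u_t·(1−s−f) + s.
Here 1−s−f = 0.825 and s = 0.026.
u_1 = 0.211800 × 0.825 + 0.026 = 0.200735.
u_2 = 0.200735 × 0.825 + 0.026 = 0.191606.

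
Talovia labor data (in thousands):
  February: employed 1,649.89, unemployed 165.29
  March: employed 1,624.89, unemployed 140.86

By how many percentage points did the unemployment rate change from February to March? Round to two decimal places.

February: labor force = 1,649.89 + 165.29 = 1,815.18; u = 165.29/1,815.18 = 9.11%.
March: labor force = 1,624.89 + 140.86 = 1,765.75; u = 140.86/1,765.75 = 7.98%.
Change = 7.98% − 9.11% = −1.13 pp.

The unemployment rate changed by −1.13 percentage points.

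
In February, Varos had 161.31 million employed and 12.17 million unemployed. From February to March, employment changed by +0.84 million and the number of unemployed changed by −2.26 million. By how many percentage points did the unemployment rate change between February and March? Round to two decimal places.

February: labor force = 161.31 + 12.17 = 173.48; u = 12.17/173.48 = 7.02%.
March: labor force = 162.15 + 9.91 = 172.06; u = 9.91/172.06 = 5.76%.
Change = 5.76% − 7.02% = −1.26 pp.

The unemployment rate changed by −1.26 percentage points.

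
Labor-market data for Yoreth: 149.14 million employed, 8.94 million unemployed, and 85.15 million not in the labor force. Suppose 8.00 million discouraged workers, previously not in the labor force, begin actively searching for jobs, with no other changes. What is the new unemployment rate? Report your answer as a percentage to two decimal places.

Initially, labor force = 149.14 + 8.94 = 158.08 million, so u = 8.94/158.08 = 5.66%.
After the change, unemployed and labor force both rise by 8.00 → E = 149.14, U = 16.94, labor force = 166.08 million.
New unemployment rate = 16.94 / 166.08 = 10.20%.

New unemployment rate ≈ 10.20%.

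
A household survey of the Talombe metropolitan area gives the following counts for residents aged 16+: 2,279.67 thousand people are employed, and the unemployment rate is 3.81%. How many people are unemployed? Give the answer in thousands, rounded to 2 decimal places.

About 90.30 thousand are unemployed.

Let U be the number unemployed. The labor force is E + U, and U/(E+U) = 0.0381.
So U = 0.0381 × 2,279.67 / (1 − 0.0381) = 86.8554 / 0.9619 ≈ 90.30 thousand.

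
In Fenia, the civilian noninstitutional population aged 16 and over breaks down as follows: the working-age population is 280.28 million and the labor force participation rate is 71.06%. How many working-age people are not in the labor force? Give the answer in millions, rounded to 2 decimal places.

About 81.11 million are not in the labor force.

Share not in the labor force = 1 − 0.7106 = 0.2894.
Not in labor force = 0.2894 × 280.28 ≈ 81.11 million.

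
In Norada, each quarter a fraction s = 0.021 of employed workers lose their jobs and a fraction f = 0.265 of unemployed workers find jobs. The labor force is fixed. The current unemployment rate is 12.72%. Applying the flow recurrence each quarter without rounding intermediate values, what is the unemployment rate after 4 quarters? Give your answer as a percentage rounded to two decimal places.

With a fixed labor force, u_{t+1} = u_t + s·(1−u_t) − f·u_t = u_t·(1−s−f) + s.
Here 1−s−f = 0.714 and s = 0.021.
u_1 = 0.127200 × 0.714 + 0.021 = 0.111821.
u_2 = 0.111821 × 0.714 + 0.021 = 0.100840.
u_3 = 0.100840 × 0.714 + 0.021 = 0.093000.
u_4 = 0.093000 × 0.714 + 0.021 = 0.087402.

Unemployment rate after four quarters ≈ 8.74%.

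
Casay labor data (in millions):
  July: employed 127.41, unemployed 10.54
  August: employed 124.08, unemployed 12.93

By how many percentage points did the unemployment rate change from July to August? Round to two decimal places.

The unemployment rate changed by +1.80 percentage points.

July: labor force = 127.41 + 10.54 = 137.95; u = 10.54/137.95 = 7.64%.
August: labor force = 124.08 + 12.93 = 137.01; u = 12.93/137.01 = 9.44%.
Change = 9.44% − 7.64% = +1.80 pp.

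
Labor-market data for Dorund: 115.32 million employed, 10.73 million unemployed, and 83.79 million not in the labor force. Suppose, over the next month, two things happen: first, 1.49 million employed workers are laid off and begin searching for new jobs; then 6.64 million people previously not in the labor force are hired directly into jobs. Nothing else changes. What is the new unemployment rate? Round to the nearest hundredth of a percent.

New unemployment rate ≈ 9.21%.

Initially, labor force = 115.32 + 10.73 = 126.05 million, so u = 10.73/126.05 = 8.51%.
After the first change, employed falls and unemployed rises by 1.49; labor force unchanged → E = 113.83, U = 12.22, labor force = 126.05 million.
After the second change, employed and labor force both rise by 6.64; unemployed unchanged → E = 120.47, U = 12.22, labor force = 132.69 million.
New unemployment rate = 12.22 / 132.69 = 9.21%.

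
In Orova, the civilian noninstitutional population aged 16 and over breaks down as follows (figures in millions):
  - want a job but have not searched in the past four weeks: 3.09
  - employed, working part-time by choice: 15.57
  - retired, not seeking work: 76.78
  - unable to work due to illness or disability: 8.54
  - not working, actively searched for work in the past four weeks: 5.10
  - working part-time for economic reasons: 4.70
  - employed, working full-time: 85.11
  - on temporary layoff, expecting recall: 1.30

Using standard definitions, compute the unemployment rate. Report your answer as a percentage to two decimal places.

Unemployment rate ≈ 5.73%.

Employed = 15.57 + 4.70 + 85.11 = 105.38 million (anyone who worked, including part-time for economic reasons, counts as employed).
Unemployed = 5.10 + 1.30 = 6.40 million (jobless and actively searching, or on temporary layoff).
Labor force = 105.38 + 6.40 = 111.78 million.
Unemployment rate = 6.40 / 111.78 = 5.73%.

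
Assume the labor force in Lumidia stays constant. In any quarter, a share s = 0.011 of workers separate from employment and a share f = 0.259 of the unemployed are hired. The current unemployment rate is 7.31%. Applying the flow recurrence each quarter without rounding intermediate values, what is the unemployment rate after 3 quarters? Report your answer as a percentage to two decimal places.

Unemployment rate after three quarters ≈ 5.33%.

With a fixed labor force, u_{t+1} = u_t + s·(1−u_t) − f·u_t = u_t·(1−s−f) + s.
Here 1−s−f = 0.730 and s = 0.011.
u_1 = 0.073100 × 0.730 + 0.011 = 0.064363.
u_2 = 0.064363 × 0.730 + 0.011 = 0.057985.
u_3 = 0.057985 × 0.730 + 0.011 = 0.053329.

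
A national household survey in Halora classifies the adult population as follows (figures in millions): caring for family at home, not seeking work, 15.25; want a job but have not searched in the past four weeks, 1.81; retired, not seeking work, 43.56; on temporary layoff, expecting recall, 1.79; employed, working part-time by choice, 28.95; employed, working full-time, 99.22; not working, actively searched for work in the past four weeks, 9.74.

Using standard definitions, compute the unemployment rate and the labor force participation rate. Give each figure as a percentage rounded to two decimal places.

Employed = 28.95 + 99.22 = 128.17 million.
Unemployed = 1.79 + 9.74 = 11.53 million (jobless and actively searching, or on temporary layoff).
Labor force = 128.17 + 11.53 = 139.70 million.
Not in labor force = 15.25 + 1.81 + 43.56 = 60.62 million (those not working and not actively searching are outside the labor force — including those who want a job but have given up searching).
Civilian working-age population = 139.70 + 60.62 = 200.32 million.
Unemployment rate = 11.53 / 139.70 = 8.25%.
Labor force participation rate = 139.70 / 200.32 = 69.74%.

Unemployment rate ≈ 8.25%; labor force participation rate ≈ 69.74%.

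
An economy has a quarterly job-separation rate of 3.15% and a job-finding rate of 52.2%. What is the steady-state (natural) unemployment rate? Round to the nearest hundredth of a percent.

At steady state the flows balance: s·E = f·U, so U/(E+U) = s/(s+f).
u* = 3.15 / (3.15 + 52.2) = 3.15 / 55.35 = 5.69%.

Steady-state unemployment rate ≈ 5.69%.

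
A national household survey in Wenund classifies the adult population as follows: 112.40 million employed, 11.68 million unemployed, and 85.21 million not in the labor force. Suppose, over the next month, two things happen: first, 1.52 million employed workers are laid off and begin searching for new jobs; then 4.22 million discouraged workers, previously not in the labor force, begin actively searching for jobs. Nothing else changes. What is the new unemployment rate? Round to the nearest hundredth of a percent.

Initially, labor force = 112.40 + 11.68 = 124.08 million, so u = 11.68/124.08 = 9.41%.
After the first change, employed falls and unemployed rises by 1.52; labor force unchanged → E = 110.88, U = 13.20, labor force = 124.08 million.
After the second change, unemployed and labor force both rise by 4.22 → E = 110.88, U = 17.42, labor force = 128.30 million.
New unemployment rate = 17.42 / 128.30 = 13.58%.

New unemployment rate ≈ 13.58%.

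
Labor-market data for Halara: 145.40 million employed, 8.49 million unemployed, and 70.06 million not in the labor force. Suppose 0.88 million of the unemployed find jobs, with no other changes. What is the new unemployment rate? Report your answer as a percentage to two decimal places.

New unemployment rate ≈ 4.95%.

Initially, labor force = 145.40 + 8.49 = 153.89 million, so u = 8.49/153.89 = 5.52%.
After the change, unemployed falls and employed rises by 0.88; labor force unchanged → E = 146.28, U = 7.61, labor force = 153.89 million.
New unemployment rate = 7.61 / 153.89 = 4.95%.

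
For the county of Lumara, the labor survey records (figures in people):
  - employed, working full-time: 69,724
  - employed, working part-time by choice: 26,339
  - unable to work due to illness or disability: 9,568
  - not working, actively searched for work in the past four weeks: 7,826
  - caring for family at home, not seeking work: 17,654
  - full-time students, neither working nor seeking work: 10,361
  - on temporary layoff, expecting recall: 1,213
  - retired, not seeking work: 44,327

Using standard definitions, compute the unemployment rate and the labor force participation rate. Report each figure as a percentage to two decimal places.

Unemployment rate ≈ 8.60%; labor force participation rate ≈ 56.20%.

Employed = 69,724 + 26,339 = 96,063.
Unemployed = 7,826 + 1,213 = 9,039 (jobless and actively searching, or on temporary layoff).
Labor force = 96,063 + 9,039 = 105,102.
Not in labor force = 9,568 + 17,654 + 10,361 + 44,327 = 81,910 (those not working and not actively searching are outside the labor force).
Civilian working-age population = 105,102 + 81,910 = 187,012.
Unemployment rate = 9,039 / 105,102 = 8.60%.
Labor force participation rate = 105,102 / 187,012 = 56.20%.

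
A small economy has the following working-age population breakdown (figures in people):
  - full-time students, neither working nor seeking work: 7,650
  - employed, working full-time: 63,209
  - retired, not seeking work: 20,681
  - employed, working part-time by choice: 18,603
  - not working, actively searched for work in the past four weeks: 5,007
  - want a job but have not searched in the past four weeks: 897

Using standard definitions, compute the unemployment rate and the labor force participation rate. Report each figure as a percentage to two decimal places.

Employed = 63,209 + 18,603 = 81,812.
Unemployed = 5,007.
Labor force = 81,812 + 5,007 = 86,819.
Not in labor force = 7,650 + 20,681 + 897 = 29,228 (those not working and not actively searching are outside the labor force — including those who want a job but have given up searching).
Civilian working-age population = 86,819 + 29,228 = 116,047.
Unemployment rate = 5,007 / 86,819 = 5.77%.
Labor force participation rate = 86,819 / 116,047 = 74.81%.

Unemployment rate ≈ 5.77%; labor force participation rate ≈ 74.81%.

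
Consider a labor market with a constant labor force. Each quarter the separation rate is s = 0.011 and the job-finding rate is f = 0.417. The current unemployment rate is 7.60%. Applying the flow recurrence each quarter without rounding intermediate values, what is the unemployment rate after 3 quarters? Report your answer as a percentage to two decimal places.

Unemployment rate after three quarters ≈ 3.51%.

With a fixed labor force, u_{t+1} = u_t + s·(1−u_t) − f·u_t = u_t·(1−s−f) + s.
Here 1−s−f = 0.572 and s = 0.011.
u_1 = 0.076000 × 0.572 + 0.011 = 0.054472.
u_2 = 0.054472 × 0.572 + 0.011 = 0.042158.
u_3 = 0.042158 × 0.572 + 0.011 = 0.035114.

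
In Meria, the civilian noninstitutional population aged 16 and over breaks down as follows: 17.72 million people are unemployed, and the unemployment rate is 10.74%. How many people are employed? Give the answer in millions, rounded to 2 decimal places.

About 147.27 million are employed.

Labor force = U / u = 17.72 / 0.1074 ≈ 164.99 million.
Employed = labor force − unemployed = 164.99 − 17.72 = 147.27 million.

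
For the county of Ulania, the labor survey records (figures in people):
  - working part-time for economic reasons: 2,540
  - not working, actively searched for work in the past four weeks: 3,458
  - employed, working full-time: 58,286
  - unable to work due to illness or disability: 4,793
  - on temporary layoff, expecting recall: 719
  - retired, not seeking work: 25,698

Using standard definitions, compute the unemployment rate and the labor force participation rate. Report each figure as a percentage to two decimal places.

Unemployment rate ≈ 6.43%; labor force participation rate ≈ 68.07%.

Employed = 2,540 + 58,286 = 60,826 (anyone who worked, including part-time for economic reasons, counts as employed).
Unemployed = 3,458 + 719 = 4,177 (jobless and actively searching, or on temporary layoff).
Labor force = 60,826 + 4,177 = 65,003.
Not in labor force = 4,793 + 25,698 = 30,491 (those not working and not actively searching are outside the labor force).
Civilian working-age population = 65,003 + 30,491 = 95,494.
Unemployment rate = 4,177 / 65,003 = 6.43%.
Labor force participation rate = 65,003 / 95,494 = 68.07%.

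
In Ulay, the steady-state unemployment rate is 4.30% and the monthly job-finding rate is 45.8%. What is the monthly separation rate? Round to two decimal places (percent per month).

Separation rate ≈ 2.06% per month.

From u* = s/(s+f): s = u·f/(1−u).
s = 0.0430 × 45.8 / (1 − 0.0430) = 1.9694 / 0.9570 ≈ 2.06% per month.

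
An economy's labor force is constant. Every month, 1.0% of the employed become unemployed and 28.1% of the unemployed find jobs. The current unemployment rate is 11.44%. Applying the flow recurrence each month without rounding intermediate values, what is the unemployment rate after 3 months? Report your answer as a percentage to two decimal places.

Unemployment rate after three months ≈ 6.29%.

With a fixed labor force, u_{t+1} = u_t + s·(1−u_t) − f·u_t = u_t·(1−s−f) + s.
Here 1−s−f = 0.709 and s = 0.010.
u_1 = 0.114400 × 0.709 + 0.010 = 0.091110.
u_2 = 0.091110 × 0.709 + 0.010 = 0.074597.
u_3 = 0.074597 × 0.709 + 0.010 = 0.062889.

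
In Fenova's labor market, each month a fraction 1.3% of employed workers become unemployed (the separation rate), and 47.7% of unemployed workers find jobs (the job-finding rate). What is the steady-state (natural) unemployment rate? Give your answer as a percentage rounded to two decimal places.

Steady-state unemployment rate ≈ 2.65%.

At steady state the flows balance: s·E = f·U, so U/(E+U) = s/(s+f).
u* = 1.3 / (1.3 + 47.7) = 1.3 / 49.00 = 2.65%.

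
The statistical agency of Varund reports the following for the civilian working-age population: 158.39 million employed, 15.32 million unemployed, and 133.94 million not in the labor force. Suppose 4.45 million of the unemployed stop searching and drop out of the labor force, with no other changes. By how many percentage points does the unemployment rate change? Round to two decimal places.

The unemployment rate changes by −2.40 percentage points.

Initially, labor force = 158.39 + 15.32 = 173.71 million, so u = 15.32/173.71 = 8.82%.
After the change, unemployed and labor force both fall by 4.45 → E = 158.39, U = 10.87, labor force = 169.26 million.
New unemployment rate = 10.87 / 169.26 = 6.42%.
Change = 6.42% − 8.82% = −2.40 percentage points.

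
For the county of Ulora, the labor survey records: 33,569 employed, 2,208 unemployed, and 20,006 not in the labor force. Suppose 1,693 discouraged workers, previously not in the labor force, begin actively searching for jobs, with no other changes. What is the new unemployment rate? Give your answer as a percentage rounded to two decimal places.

Initially, labor force = 33,569 + 2,208 = 35,777, so u = 2,208/35,777 = 6.17%.
After the change, unemployed and labor force both rise by 1,693 → E = 33,569, U = 3,901, labor force = 37,470.
New unemployment rate = 3,901 / 37,470 = 10.41%.

New unemployment rate ≈ 10.41%.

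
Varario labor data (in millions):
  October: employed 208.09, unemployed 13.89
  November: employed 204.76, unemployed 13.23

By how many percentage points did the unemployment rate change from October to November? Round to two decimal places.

The unemployment rate changed by −0.19 percentage points.

October: labor force = 208.09 + 13.89 = 221.98; u = 13.89/221.98 = 6.26%.
November: labor force = 204.76 + 13.23 = 217.99; u = 13.23/217.99 = 6.07%.
Change = 6.07% − 6.26% = −0.19 pp.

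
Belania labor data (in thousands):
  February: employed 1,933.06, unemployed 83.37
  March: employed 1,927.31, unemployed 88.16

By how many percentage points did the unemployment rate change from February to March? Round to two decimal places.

The unemployment rate changed by +0.24 percentage points.

February: labor force = 1,933.06 + 83.37 = 2,016.43; u = 83.37/2,016.43 = 4.13%.
March: labor force = 1,927.31 + 88.16 = 2,015.47; u = 88.16/2,015.47 = 4.37%.
Change = 4.37% − 4.13% = +0.24 pp.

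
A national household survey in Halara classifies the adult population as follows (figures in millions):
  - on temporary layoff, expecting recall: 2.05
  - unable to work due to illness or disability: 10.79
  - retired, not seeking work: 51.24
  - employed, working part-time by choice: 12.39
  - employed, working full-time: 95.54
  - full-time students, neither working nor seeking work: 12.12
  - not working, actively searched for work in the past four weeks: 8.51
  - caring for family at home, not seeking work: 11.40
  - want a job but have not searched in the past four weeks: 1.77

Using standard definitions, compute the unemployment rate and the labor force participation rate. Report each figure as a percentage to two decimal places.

Employed = 12.39 + 95.54 = 107.93 million.
Unemployed = 2.05 + 8.51 = 10.56 million (jobless and actively searching, or on temporary layoff).
Labor force = 107.93 + 10.56 = 118.49 million.
Not in labor force = 10.79 + 51.24 + 12.12 + 11.40 + 1.77 = 87.32 million (those not working and not actively searching are outside the labor force — including those who want a job but have given up searching).
Civilian working-age population = 118.49 + 87.32 = 205.81 million.
Unemployment rate = 10.56 / 118.49 = 8.91%.
Labor force participation rate = 118.49 / 205.81 = 57.57%.

Unemployment rate ≈ 8.91%; labor force participation rate ≈ 57.57%.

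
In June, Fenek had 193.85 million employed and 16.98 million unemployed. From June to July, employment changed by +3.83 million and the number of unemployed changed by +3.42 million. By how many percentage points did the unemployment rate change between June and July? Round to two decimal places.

June: labor force = 193.85 + 16.98 = 210.83; u = 16.98/210.83 = 8.05%.
July: labor force = 197.68 + 20.40 = 218.08; u = 20.40/218.08 = 9.35%.
Change = 9.35% − 8.05% = +1.30 pp.

The unemployment rate changed by +1.30 percentage points.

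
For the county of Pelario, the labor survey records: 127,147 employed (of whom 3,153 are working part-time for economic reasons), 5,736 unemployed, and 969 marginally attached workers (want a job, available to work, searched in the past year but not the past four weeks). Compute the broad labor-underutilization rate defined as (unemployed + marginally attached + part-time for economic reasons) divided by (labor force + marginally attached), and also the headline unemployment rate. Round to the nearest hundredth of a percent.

Labor force = 127,147 + 5,736 = 132,883.
Numerator = 5,736 + 969 + 3,153 = 9,858.
Denominator = 132,883 + 969 = 133,852.
Broad rate = 9,858 / 133,852 = 7.36%.
Headline unemployment rate = 5,736 / 132,883 = 4.32%.

Broad underutilization rate ≈ 7.36%; headline unemployment rate ≈ 4.32%.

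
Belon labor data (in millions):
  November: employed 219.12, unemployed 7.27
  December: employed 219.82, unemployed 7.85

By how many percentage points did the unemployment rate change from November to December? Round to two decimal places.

The unemployment rate changed by +0.24 percentage points.

November: labor force = 219.12 + 7.27 = 226.39; u = 7.27/226.39 = 3.21%.
December: labor force = 219.82 + 7.85 = 227.67; u = 7.85/227.67 = 3.45%.
Change = 3.45% − 3.21% = +0.24 pp.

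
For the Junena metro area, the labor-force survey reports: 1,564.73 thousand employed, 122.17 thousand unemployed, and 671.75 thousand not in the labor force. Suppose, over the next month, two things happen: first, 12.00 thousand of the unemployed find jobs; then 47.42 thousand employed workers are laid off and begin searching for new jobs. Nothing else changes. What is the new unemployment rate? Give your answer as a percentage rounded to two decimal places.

New unemployment rate ≈ 9.34%.

Initially, labor force = 1,564.73 + 122.17 = 1,686.90 thousand, so u = 122.17/1,686.90 = 7.24%.
After the first change, unemployed falls and employed rises by 12.00; labor force unchanged → E = 1,576.73, U = 110.17, labor force = 1,686.90 thousand.
After the second change, employed falls and unemployed rises by 47.42; labor force unchanged → E = 1,529.31, U = 157.59, labor force = 1,686.90 thousand.
New unemployment rate = 157.59 / 1,686.90 = 9.34%.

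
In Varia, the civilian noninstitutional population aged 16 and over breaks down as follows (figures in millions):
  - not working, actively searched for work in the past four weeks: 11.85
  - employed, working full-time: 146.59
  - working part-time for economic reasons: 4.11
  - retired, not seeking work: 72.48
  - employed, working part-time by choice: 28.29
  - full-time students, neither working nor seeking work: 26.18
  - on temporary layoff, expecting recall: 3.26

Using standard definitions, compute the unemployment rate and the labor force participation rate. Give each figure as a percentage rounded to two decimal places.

Unemployment rate ≈ 7.78%; labor force participation rate ≈ 66.30%.

Employed = 146.59 + 4.11 + 28.29 = 178.99 million (anyone who worked, including part-time for economic reasons, counts as employed).
Unemployed = 11.85 + 3.26 = 15.11 million (jobless and actively searching, or on temporary layoff).
Labor force = 178.99 + 15.11 = 194.10 million.
Not in labor force = 72.48 + 26.18 = 98.66 million (those not working and not actively searching are outside the labor force).
Civilian working-age population = 194.10 + 98.66 = 292.76 million.
Unemployment rate = 15.11 / 194.10 = 7.78%.
Labor force participation rate = 194.10 / 292.76 = 66.30%.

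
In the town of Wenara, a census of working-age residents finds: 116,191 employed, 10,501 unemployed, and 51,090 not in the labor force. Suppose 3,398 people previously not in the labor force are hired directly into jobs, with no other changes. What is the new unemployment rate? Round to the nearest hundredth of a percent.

New unemployment rate ≈ 8.07%.

Initially, labor force = 116,191 + 10,501 = 126,692, so u = 10,501/126,692 = 8.29%.
After the change, employed and labor force both rise by 3,398; unemployed unchanged → E = 119,589, U = 10,501, labor force = 130,090.
New unemployment rate = 10,501 / 130,090 = 8.07%.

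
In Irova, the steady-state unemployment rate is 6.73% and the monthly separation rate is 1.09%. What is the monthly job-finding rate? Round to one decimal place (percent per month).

Job-finding rate ≈ 15.1% per month.

From u* = s/(s+f): f = s·(1−u)/u.
f = 1.09 × (1 − 0.0673) / 0.0673 = 1.0166 / 0.0673 ≈ 15.1% per month.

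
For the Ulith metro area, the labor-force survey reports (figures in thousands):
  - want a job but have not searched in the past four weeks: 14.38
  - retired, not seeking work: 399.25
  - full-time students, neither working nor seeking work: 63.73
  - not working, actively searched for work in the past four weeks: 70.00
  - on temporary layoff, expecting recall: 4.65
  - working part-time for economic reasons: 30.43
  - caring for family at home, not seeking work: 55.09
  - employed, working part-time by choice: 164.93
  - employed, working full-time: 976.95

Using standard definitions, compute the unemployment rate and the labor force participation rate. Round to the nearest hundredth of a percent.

Unemployment rate ≈ 5.99%; labor force participation rate ≈ 70.08%.

Employed = 30.43 + 164.93 + 976.95 = 1,172.31 thousand (anyone who worked, including part-time for economic reasons, counts as employed).
Unemployed = 70.00 + 4.65 = 74.65 thousand (jobless and actively searching, or on temporary layoff).
Labor force = 1,172.31 + 74.65 = 1,246.96 thousand.
Not in labor force = 14.38 + 399.25 + 63.73 + 55.09 = 532.45 thousand (those not working and not actively searching are outside the labor force — including those who want a job but have given up searching).
Civilian working-age population = 1,246.96 + 532.45 = 1,779.41 thousand.
Unemployment rate = 74.65 / 1,246.96 = 5.99%.
Labor force participation rate = 1,246.96 / 1,779.41 = 70.08%.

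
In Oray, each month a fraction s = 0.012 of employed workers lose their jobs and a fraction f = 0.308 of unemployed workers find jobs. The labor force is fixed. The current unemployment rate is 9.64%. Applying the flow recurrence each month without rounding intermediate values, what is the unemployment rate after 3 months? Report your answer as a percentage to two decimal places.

Unemployment rate after three months ≈ 5.60%.

With a fixed labor force, u_{t+1} = u_t + s·(1−u_t) − f·u_t = u_t·(1−s−f) + s.
Here 1−s−f = 0.680 and s = 0.012.
u_1 = 0.096400 × 0.680 + 0.012 = 0.077552.
u_2 = 0.077552 × 0.680 + 0.012 = 0.064735.
u_3 = 0.064735 × 0.680 + 0.012 = 0.056020.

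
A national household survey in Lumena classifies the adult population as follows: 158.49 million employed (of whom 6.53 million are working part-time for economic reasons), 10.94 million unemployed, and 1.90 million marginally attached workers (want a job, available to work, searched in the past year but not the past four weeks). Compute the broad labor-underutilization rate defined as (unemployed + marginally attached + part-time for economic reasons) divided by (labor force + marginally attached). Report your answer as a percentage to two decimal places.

Broad underutilization rate ≈ 11.31%.

Labor force = 158.49 + 10.94 = 169.43 million.
Numerator = 10.94 + 1.90 + 6.53 = 19.37 million.
Denominator = 169.43 + 1.90 = 171.33 million.
Broad rate = 19.37 / 171.33 = 11.31%.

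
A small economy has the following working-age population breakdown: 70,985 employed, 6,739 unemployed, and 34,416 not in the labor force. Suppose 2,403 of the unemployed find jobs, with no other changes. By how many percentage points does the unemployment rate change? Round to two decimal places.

The unemployment rate changes by −3.09 percentage points.

Initially, labor force = 70,985 + 6,739 = 77,724, so u = 6,739/77,724 = 8.67%.
After the change, unemployed falls and employed rises by 2,403; labor force unchanged → E = 73,388, U = 4,336, labor force = 77,724.
New unemployment rate = 4,336 / 77,724 = 5.58%.
Change = 5.58% − 8.67% = −3.09 percentage points.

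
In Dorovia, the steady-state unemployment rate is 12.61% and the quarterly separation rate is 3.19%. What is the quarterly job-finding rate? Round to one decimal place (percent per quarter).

Job-finding rate ≈ 22.1% per quarter.

From u* = s/(s+f): f = s·(1−u)/u.
f = 3.19 × (1 − 0.1261) / 0.1261 = 2.7877 / 0.1261 ≈ 22.1% per quarter.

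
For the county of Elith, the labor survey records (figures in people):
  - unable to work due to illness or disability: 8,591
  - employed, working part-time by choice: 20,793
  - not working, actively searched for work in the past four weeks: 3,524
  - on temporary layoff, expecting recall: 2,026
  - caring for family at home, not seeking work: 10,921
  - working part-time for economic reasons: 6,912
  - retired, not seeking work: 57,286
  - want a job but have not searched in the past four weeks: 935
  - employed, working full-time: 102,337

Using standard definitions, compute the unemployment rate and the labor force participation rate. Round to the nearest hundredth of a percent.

Employed = 20,793 + 6,912 + 102,337 = 130,042 (anyone who worked, including part-time for economic reasons, counts as employed).
Unemployed = 3,524 + 2,026 = 5,550 (jobless and actively searching, or on temporary layoff).
Labor force = 130,042 + 5,550 = 135,592.
Not in labor force = 8,591 + 10,921 + 57,286 + 935 = 77,733 (those not working and not actively searching are outside the labor force — including those who want a job but have given up searching).
Civilian working-age population = 135,592 + 77,733 = 213,325.
Unemployment rate = 5,550 / 135,592 = 4.09%.
Labor force participation rate = 135,592 / 213,325 = 63.56%.

Unemployment rate ≈ 4.09%; labor force participation rate ≈ 63.56%.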